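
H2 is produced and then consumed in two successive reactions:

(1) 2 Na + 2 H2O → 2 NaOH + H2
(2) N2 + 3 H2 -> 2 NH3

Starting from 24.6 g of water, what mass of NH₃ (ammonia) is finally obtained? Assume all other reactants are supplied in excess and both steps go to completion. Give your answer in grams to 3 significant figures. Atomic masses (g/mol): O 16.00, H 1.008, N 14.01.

7.75 g

M(H2O) = 2(1.008) + 16.00 = 18.016 g/mol.
M(NH3) = 14.01 + 3(1.008) = 17.034 g/mol.
n(H2O) = 24.60 / 18.016 = 1.365 mol.
Step 1 gives a 2:1 ratio of H2O to H2, so n(H2) = 0.6827 mol.
In step 2 the H2:NH3 ratio is 3:2, so n(NH3) = 0.4552 mol.
Mass of NH3 = 0.4552 × 17.034 = 7.753 g.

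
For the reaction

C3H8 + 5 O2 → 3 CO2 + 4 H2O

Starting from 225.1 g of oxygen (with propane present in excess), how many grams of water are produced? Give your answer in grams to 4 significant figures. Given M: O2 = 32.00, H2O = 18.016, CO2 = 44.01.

n(O2) = 225.10 g / 32.00 g/mol = 7.0344 mol.
From the equation the O2:H2O mole ratio is 5:4, so n(H2O) = 7.0344 × 4/5 = 5.6275 mol.
Mass of H2O = 5.6275 mol × 18.016 g/mol = 101.39 g.

101.4 g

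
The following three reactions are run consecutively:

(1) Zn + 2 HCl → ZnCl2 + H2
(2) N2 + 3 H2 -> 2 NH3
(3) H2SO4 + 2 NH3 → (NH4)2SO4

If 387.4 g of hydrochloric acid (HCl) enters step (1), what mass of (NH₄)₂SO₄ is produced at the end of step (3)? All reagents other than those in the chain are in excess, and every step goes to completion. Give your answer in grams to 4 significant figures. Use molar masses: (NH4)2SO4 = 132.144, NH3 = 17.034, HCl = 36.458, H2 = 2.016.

n(HCl) = 387.4 / 36.458 = 10.626 mol.
Reaction (1): HCl→H2 ratio 2:1 ⇒ n(H2) = 5.3130 mol.
Reaction (2): H2→NH3 ratio 3:2 ⇒ n(NH3) = 3.5420 mol.
Reaction (3): NH3→(NH4)2SO4 ratio 2:1 ⇒ n((NH4)2SO4) = 1.7710 mol.
Mass of (NH4)2SO4 = 1.7710 × 132.144 = 234.03 g.

234.0 g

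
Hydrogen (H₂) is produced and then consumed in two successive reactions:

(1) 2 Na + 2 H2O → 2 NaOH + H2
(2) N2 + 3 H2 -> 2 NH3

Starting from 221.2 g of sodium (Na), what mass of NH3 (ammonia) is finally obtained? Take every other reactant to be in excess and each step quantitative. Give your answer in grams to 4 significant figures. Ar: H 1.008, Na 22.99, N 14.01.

54.63 g

M(Na) = 22.99 g/mol.
M(NH3) = 14.01 + 3(1.008) = 17.034 g/mol.
n(Na) = 221.20 / 22.99 = 9.6216 mol.
Step 1 gives a 2:1 ratio of Na to H2, so n(H2) = 4.8108 mol.
In step 2 the H2:NH3 ratio is 3:2, so n(NH3) = 3.2072 mol.
Mass of NH3 = 3.2072 × 17.034 = 54.631 g.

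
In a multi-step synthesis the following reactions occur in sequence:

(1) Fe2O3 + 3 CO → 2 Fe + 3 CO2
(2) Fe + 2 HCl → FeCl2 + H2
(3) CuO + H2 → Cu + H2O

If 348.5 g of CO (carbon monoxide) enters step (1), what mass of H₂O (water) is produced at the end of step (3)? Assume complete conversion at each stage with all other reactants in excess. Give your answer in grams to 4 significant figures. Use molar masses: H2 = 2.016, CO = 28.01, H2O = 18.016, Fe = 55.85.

149.4 g

n(CO) = 348.5 / 28.01 = 12.442 mol.
Reaction (1): CO→Fe ratio 3:2 ⇒ n(Fe) = 8.2947 mol.
Reaction (2): Fe→H2 ratio 1:1 ⇒ n(H2) = 8.2947 mol.
Reaction (3): H2→H2O ratio 1:1 ⇒ n(H2O) = 8.2947 mol.
Mass of H2O = 8.2947 × 18.016 = 149.44 g.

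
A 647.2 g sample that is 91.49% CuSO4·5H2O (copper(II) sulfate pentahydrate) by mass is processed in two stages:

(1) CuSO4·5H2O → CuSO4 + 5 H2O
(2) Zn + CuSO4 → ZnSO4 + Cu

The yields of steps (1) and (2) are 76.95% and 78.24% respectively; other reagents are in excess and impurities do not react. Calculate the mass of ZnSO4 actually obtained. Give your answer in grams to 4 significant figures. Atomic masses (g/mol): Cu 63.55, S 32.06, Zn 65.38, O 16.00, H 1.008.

230.5 g

Pure CuSO4·5H2O = 647.2 × 0.9149 = 592.12 g.
M(CuSO4·5H2O) = 63.55 + 32.06 + 9(16.00) + 10(1.008) = 249.69 g/mol.
M(ZnSO4) = 65.38 + 32.06 + 4(16.00) = 161.44 g/mol.
n(CuSO4·5H2O) = 592.12 / 249.69 = 2.3714 mol.
Step 1 (CuSO4·5H2O:CuSO4 = 1:1): theoretical n(CuSO4) = 2.3714 mol; at 76.95% yield, n(CuSO4) = 1.8248 mol.
Step 2 (CuSO4:ZnSO4 = 1:1): theoretical n(ZnSO4) = 1.8248 mol, so theoretical mass = 1.8248 × 161.44 = 294.60 g.
At 78.24% yield, actual mass of ZnSO4 = 294.60 × 0.7824 = 230.49 g.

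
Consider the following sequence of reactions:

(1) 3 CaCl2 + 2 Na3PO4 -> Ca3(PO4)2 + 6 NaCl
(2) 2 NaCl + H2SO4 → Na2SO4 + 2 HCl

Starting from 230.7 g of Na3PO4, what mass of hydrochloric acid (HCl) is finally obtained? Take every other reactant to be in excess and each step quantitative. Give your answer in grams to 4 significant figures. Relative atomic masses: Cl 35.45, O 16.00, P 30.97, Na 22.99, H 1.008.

M(Na3PO4) = 3(22.99) + 30.97 + 4(16.00) = 163.94 g/mol.
M(HCl) = 1.008 + 35.45 = 36.458 g/mol.
n(Na3PO4) = 230.70 / 163.94 = 1.4072 mol.
Step 1 gives a 2:6 ratio of Na3PO4 to NaCl, so n(NaCl) = 4.2217 mol.
In step 2 the NaCl:HCl ratio is 2:2, so n(HCl) = 4.2217 mol.
Mass of HCl = 4.2217 × 36.458 = 153.91 g.

153.9 g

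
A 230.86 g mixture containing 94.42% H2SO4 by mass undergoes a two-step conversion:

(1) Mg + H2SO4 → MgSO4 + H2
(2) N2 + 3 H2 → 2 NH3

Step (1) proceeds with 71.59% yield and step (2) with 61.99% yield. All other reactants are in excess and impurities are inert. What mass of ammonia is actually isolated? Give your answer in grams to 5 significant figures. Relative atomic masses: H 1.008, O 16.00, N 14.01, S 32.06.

Pure H2SO4 = 230.86 × 0.9442 = 217.978 g.
M(H2SO4) = 2(1.008) + 32.06 + 4(16.00) = 98.076 g/mol.
M(NH3) = 14.01 + 3(1.008) = 17.034 g/mol.
n(H2SO4) = 217.978 / 98.076 = 2.22254 mol.
Step 1 (H2SO4:H2 = 1:1): theoretical n(H2) = 2.22254 mol; at 71.59% yield, n(H2) = 1.59112 mol.
Step 2 (H2:NH3 = 3:2): theoretical n(NH3) = 1.06075 mol, so theoretical mass = 1.06075 × 17.034 = 18.0687 g.
At 61.99% yield, actual mass of NH3 = 18.0687 × 0.6199 = 11.2008 g.

11.201 g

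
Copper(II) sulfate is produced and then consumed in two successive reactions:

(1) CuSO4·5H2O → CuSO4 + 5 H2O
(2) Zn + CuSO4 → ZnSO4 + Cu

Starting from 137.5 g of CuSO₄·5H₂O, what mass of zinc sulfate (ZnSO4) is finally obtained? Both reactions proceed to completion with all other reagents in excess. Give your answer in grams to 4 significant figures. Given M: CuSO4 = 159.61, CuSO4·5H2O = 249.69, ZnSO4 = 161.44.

n(CuSO4·5H2O) = 137.50 / 249.69 = 0.55068 mol.
Step 1 gives a 1:1 ratio of CuSO4·5H2O to CuSO4, so n(CuSO4) = 0.55068 mol.
In step 2 the CuSO4:ZnSO4 ratio is 1:1, so n(ZnSO4) = 0.55068 mol.
Mass of ZnSO4 = 0.55068 × 161.44 = 88.902 g.

88.90 g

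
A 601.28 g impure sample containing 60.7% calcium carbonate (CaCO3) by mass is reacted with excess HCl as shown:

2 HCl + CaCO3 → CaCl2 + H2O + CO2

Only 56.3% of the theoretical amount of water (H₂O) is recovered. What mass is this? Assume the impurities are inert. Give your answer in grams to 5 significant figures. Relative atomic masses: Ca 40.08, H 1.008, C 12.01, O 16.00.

Pure CaCO3 available = 601.28 g × 0.607 = 364.977 g.
M(CaCO3) = 40.08 + 12.01 + 3(16.00) = 100.09 g/mol.
M(H2O) = 2(1.008) + 16.00 = 18.016 g/mol.
n(CaCO3) = 364.977 g / 100.09 g/mol = 3.64649 mol.
From the equation the CaCO3:H2O mole ratio is 1:1, so n(H2O) = 3.64649 × 1/1 = 3.64649 mol.
Mass of H2O = 3.64649 mol × 18.016 g/mol = 65.6951 g.
Actual mass collected = 65.6951 g × 0.563 = 36.9864 g.

36.986 g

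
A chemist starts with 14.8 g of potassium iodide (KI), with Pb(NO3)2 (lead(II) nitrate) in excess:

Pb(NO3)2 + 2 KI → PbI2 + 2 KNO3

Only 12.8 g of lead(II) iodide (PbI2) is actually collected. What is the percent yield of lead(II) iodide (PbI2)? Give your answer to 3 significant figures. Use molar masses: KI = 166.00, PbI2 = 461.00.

n(KI) = 14.80 g / 166.00 g/mol = 0.08916 mol.
From the equation the KI:PbI2 mole ratio is 2:1, so n(PbI2) = 0.08916 × 1/2 = 0.04458 mol.
Mass of PbI2 = 0.04458 mol × 461.00 g/mol = 20.55 g.
This is the theoretical yield. Percent yield = 12.8 g / 20.55 g × 100% = 62.29%.

62.3 %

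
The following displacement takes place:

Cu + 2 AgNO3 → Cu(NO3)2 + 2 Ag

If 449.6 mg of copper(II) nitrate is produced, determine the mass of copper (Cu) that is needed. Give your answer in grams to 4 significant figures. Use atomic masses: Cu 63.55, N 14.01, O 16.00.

M(Cu(NO3)2) = 63.55 + 2(14.01) + 6(16.00) = 187.57 g/mol.
M(Cu) = 63.55 g/mol.
Convert: 449.6 mg = 0.44960 g.
n(Cu(NO3)2) = 0.44960 g / 187.57 g/mol = 0.0023970 mol.
From the equation the Cu(NO3)2:Cu mole ratio is 1:1, so n(Cu) = 0.0023970 × 1/1 = 0.0023970 mol.
Mass of Cu = 0.0023970 mol × 63.55 g/mol = 0.15233 g.

0.1523 g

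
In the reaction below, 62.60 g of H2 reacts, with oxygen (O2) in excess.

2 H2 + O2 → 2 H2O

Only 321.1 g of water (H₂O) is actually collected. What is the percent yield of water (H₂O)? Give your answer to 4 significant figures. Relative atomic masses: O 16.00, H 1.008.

M(H2) = 2(1.008) = 2.016 g/mol.
M(H2O) = 2(1.008) + 16.00 = 18.016 g/mol.
n(H2) = 62.600 g / 2.016 g/mol = 31.052 mol.
From the equation the H2:H2O mole ratio is 2:2, so n(H2O) = 31.052 × 2/2 = 31.052 mol.
Mass of H2O = 31.052 mol × 18.016 g/mol = 559.43 g.
This is the theoretical yield. Percent yield = 321.1 g / 559.43 g × 100% = 57.398%.

57.40 %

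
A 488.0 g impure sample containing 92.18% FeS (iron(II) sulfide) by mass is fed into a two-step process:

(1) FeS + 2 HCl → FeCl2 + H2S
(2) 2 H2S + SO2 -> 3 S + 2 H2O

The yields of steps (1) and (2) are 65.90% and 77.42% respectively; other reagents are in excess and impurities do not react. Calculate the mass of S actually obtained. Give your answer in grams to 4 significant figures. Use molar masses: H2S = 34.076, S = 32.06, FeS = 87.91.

Pure FeS = 488.0 × 0.9218 = 449.84 g.
n(FeS) = 449.84 / 87.91 = 5.1170 mol.
Step 1 (FeS:H2S = 1:1): theoretical n(H2S) = 5.1170 mol; at 65.90% yield, n(H2S) = 3.3721 mol.
Step 2 (H2S:S = 2:3): theoretical n(S) = 5.0582 mol, so theoretical mass = 5.0582 × 32.06 = 162.17 g.
At 77.42% yield, actual mass of S = 162.17 × 0.7742 = 125.55 g.

125.5 g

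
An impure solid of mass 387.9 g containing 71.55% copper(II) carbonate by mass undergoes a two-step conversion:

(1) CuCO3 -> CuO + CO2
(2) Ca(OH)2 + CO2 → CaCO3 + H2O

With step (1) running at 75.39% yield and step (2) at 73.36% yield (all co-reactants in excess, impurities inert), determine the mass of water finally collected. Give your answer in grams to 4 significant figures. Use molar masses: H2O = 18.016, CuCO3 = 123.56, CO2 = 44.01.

Pure CuCO3 = 387.9 × 0.7155 = 277.54 g.
n(CuCO3) = 277.54 / 123.56 = 2.2462 mol.
Step 1 (CuCO3:CO2 = 1:1): theoretical n(CO2) = 2.2462 mol; at 75.39% yield, n(CO2) = 1.6934 mol.
Step 2 (CO2:H2O = 1:1): theoretical n(H2O) = 1.6934 mol, so theoretical mass = 1.6934 × 18.016 = 30.509 g.
At 73.36% yield, actual mass of H2O = 30.509 × 0.7336 = 22.381 g.

22.38 g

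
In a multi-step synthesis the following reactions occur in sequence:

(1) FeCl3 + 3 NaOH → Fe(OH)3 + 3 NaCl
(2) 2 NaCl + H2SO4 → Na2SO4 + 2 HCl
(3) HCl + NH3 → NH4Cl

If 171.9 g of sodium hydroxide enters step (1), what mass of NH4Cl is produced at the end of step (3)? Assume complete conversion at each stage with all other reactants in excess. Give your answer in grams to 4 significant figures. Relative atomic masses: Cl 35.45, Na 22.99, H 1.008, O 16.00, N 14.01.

M(NaOH) = 22.99 + 16.00 + 1.008 = 39.998 g/mol.
M(NH4Cl) = 14.01 + 4(1.008) + 35.45 = 53.492 g/mol.
n(NaOH) = 171.9 / 39.998 = 4.2977 mol.
Reaction (1): NaOH→NaCl ratio 3:3 ⇒ n(NaCl) = 4.2977 mol.
Reaction (2): NaCl→HCl ratio 2:2 ⇒ n(HCl) = 4.2977 mol.
Reaction (3): HCl→NH4Cl ratio 1:1 ⇒ n(NH4Cl) = 4.2977 mol.
Mass of NH4Cl = 4.2977 × 53.492 = 229.89 g.

229.9 g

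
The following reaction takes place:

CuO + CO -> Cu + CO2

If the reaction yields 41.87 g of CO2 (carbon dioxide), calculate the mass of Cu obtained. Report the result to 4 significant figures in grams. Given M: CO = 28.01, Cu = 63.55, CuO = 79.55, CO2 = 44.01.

n(CO2) = 41.870 g / 44.01 g/mol = 0.95137 mol.
From the equation the CO2:Cu mole ratio is 1:1, so n(Cu) = 0.95137 × 1/1 = 0.95137 mol.
Mass of Cu = 0.95137 mol × 63.55 g/mol = 60.460 g.

60.46 g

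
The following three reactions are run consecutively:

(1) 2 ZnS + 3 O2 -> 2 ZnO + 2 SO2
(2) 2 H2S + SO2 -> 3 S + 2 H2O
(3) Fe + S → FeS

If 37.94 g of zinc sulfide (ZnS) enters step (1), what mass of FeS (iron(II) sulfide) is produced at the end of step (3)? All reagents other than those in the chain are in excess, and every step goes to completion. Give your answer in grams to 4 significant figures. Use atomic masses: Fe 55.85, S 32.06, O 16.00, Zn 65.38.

M(ZnS) = 65.38 + 32.06 = 97.44 g/mol.
M(FeS) = 55.85 + 32.06 = 87.91 g/mol.
n(ZnS) = 37.94 / 97.44 = 0.38937 mol.
Reaction (1): ZnS→SO2 ratio 2:2 ⇒ n(SO2) = 0.38937 mol.
Reaction (2): SO2→S ratio 1:3 ⇒ n(S) = 1.1681 mol.
Reaction (3): S→FeS ratio 1:1 ⇒ n(FeS) = 1.1681 mol.
Mass of FeS = 1.1681 × 87.91 = 102.69 g.

102.7 g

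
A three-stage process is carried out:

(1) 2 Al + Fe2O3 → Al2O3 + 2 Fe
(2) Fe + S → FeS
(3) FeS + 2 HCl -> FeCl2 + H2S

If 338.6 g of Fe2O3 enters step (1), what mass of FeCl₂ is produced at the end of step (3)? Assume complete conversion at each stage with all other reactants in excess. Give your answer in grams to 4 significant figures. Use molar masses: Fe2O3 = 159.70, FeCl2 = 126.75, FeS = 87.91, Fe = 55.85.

537.5 g

n(Fe2O3) = 338.6 / 159.70 = 2.1202 mol.
Reaction (1): Fe2O3→Fe ratio 1:2 ⇒ n(Fe) = 4.2405 mol.
Reaction (2): Fe→FeS ratio 1:1 ⇒ n(FeS) = 4.2405 mol.
Reaction (3): FeS→FeCl2 ratio 1:1 ⇒ n(FeCl2) = 4.2405 mol.
Mass of FeCl2 = 4.2405 × 126.75 = 537.48 g.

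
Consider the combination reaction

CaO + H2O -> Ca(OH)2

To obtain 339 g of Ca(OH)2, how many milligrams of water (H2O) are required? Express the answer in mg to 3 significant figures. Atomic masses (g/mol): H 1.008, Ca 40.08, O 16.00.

82400 mg

M(Ca(OH)2) = 40.08 + 2(16.00) + 2(1.008) = 74.096 g/mol.
M(H2O) = 2(1.008) + 16.00 = 18.016 g/mol.
n(Ca(OH)2) = 339.0 g / 74.096 g/mol = 4.575 mol.
From the equation the Ca(OH)2:H2O mole ratio is 1:1, so n(H2O) = 4.575 × 1/1 = 4.575 mol.
Mass of H2O = 4.575 mol × 18.016 g/mol = 82.43 g.
Converting to mg: 82.43 g = 82400 mg.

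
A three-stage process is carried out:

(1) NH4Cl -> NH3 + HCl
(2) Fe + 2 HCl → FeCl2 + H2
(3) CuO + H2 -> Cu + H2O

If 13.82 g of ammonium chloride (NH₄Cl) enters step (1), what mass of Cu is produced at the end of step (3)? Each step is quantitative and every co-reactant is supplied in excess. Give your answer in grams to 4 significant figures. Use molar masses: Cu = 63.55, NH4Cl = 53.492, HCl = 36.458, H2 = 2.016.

n(NH4Cl) = 13.82 / 53.492 = 0.25836 mol.
Reaction (1): NH4Cl→HCl ratio 1:1 ⇒ n(HCl) = 0.25836 mol.
Reaction (2): HCl→H2 ratio 2:1 ⇒ n(H2) = 0.12918 mol.
Reaction (3): H2→Cu ratio 1:1 ⇒ n(Cu) = 0.12918 mol.
Mass of Cu = 0.12918 × 63.55 = 8.2093 g.

8.209 g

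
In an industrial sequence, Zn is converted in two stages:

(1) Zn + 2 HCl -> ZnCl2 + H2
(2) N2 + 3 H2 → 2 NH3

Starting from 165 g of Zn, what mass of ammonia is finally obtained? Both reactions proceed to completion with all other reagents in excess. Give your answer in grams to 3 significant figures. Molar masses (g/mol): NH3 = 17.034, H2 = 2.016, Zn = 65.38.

n(Zn) = 165.0 / 65.38 = 2.524 mol.
Step 1 gives a 1:1 ratio of Zn to H2, so n(H2) = 2.524 mol.
In step 2 the H2:NH3 ratio is 3:2, so n(NH3) = 1.682 mol.
Mass of NH3 = 1.682 × 17.034 = 28.66 g.

28.7 g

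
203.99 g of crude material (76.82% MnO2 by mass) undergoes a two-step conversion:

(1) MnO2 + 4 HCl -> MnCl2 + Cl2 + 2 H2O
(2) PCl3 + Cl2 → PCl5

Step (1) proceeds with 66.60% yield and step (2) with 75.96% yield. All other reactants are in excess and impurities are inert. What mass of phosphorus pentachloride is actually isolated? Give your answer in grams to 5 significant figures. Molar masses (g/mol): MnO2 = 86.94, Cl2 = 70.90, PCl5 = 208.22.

Pure MnO2 = 203.99 × 0.7682 = 156.705 g.
n(MnO2) = 156.705 / 86.94 = 1.80245 mol.
Step 1 (MnO2:Cl2 = 1:1): theoretical n(Cl2) = 1.80245 mol; at 66.60% yield, n(Cl2) = 1.20043 mol.
Step 2 (Cl2:PCl5 = 1:1): theoretical n(PCl5) = 1.20043 mol, so theoretical mass = 1.20043 × 208.22 = 249.954 g.
At 75.96% yield, actual mass of PCl5 = 249.954 × 0.7596 = 189.865 g.

189.87 g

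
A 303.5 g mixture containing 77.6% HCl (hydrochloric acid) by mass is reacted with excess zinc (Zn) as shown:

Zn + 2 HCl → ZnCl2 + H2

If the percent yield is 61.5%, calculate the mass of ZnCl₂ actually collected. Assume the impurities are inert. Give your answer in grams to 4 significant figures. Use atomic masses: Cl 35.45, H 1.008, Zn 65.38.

Pure HCl available = 303.5 g × 0.776 = 235.52 g.
M(HCl) = 1.008 + 35.45 = 36.458 g/mol.
M(ZnCl2) = 65.38 + 2(35.45) = 136.28 g/mol.
n(HCl) = 235.52 g / 36.458 g/mol = 6.4599 mol.
From the equation the HCl:ZnCl2 mole ratio is 2:1, so n(ZnCl2) = 6.4599 × 1/2 = 3.2300 mol.
Mass of ZnCl2 = 3.2300 mol × 136.28 g/mol = 440.18 g.
Actual mass collected = 440.18 g × 0.615 = 270.71 g.

270.7 g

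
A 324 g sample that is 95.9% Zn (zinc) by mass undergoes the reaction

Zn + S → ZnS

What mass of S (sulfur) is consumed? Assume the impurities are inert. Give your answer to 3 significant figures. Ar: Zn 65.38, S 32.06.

Mass of pure Zn = 324 g × 0.959 = 310.7 g.
M(Zn) = 65.38 g/mol.
M(S) = 32.06 g/mol.
n(Zn) = 310.7 g / 65.38 g/mol = 4.752 mol.
From the equation the Zn:S mole ratio is 1:1, so n(S) = 4.752 × 1/1 = 4.752 mol.
Mass of S = 4.752 mol × 32.06 g/mol = 152.4 g.

152 g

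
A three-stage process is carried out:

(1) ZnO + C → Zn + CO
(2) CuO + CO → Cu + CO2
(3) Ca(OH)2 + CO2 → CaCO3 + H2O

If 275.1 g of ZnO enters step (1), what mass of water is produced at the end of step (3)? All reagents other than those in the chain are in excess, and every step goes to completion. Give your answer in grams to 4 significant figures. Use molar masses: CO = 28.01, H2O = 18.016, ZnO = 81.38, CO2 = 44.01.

n(ZnO) = 275.1 / 81.38 = 3.3804 mol.
Reaction (1): ZnO→CO ratio 1:1 ⇒ n(CO) = 3.3804 mol.
Reaction (2): CO→CO2 ratio 1:1 ⇒ n(CO2) = 3.3804 mol.
Reaction (3): CO2→H2O ratio 1:1 ⇒ n(H2O) = 3.3804 mol.
Mass of H2O = 3.3804 × 18.016 = 60.902 g.

60.90 g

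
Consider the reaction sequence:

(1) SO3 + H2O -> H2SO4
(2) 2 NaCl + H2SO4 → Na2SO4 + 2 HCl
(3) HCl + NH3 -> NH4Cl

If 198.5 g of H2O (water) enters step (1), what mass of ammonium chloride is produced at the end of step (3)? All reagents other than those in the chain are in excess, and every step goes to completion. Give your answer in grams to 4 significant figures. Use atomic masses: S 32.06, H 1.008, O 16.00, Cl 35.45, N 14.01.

M(H2O) = 2(1.008) + 16.00 = 18.016 g/mol.
M(NH4Cl) = 14.01 + 4(1.008) + 35.45 = 53.492 g/mol.
n(H2O) = 198.5 / 18.016 = 11.018 mol.
Reaction (1): H2O→H2SO4 ratio 1:1 ⇒ n(H2SO4) = 11.018 mol.
Reaction (2): H2SO4→HCl ratio 1:2 ⇒ n(HCl) = 22.036 mol.
Reaction (3): HCl→NH4Cl ratio 1:1 ⇒ n(NH4Cl) = 22.036 mol.
Mass of NH4Cl = 22.036 × 53.492 = 1178.7 g.

1179 g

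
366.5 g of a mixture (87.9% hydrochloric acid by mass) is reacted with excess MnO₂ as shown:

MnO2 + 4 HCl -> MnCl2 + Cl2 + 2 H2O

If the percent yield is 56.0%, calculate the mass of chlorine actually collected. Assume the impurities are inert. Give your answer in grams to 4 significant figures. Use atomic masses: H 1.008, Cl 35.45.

87.71 g

Pure HCl available = 366.5 g × 0.879 = 322.15 g.
M(HCl) = 1.008 + 35.45 = 36.458 g/mol.
M(Cl2) = 2(35.45) = 70.90 g/mol.
n(HCl) = 322.15 g / 36.458 g/mol = 8.8363 mol.
From the equation the HCl:Cl2 mole ratio is 4:1, so n(Cl2) = 8.8363 × 1/4 = 2.2091 mol.
Mass of Cl2 = 2.2091 mol × 70.90 g/mol = 156.62 g.
Actual mass collected = 156.62 g × 0.560 = 87.709 g.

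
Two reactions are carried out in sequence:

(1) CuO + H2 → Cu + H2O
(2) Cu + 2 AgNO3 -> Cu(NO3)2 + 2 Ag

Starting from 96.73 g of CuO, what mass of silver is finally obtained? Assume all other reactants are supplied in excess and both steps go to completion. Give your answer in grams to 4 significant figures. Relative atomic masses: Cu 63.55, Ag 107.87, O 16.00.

262.3 g

M(CuO) = 63.55 + 16.00 = 79.55 g/mol.
M(Ag) = 107.87 g/mol.
n(CuO) = 96.730 / 79.55 = 1.2160 mol.
Step 1 gives a 1:1 ratio of CuO to Cu, so n(Cu) = 1.2160 mol.
In step 2 the Cu:Ag ratio is 1:2, so n(Ag) = 2.4319 mol.
Mass of Ag = 2.4319 × 107.87 = 262.33 g.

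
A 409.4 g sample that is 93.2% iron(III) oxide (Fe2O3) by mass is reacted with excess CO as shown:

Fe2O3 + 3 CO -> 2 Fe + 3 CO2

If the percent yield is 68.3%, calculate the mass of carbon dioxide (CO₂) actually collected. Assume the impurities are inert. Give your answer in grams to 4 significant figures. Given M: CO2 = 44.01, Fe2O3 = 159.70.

Pure Fe2O3 available = 409.4 g × 0.932 = 381.56 g.
n(Fe2O3) = 381.56 g / 159.70 g/mol = 2.3892 mol.
From the equation the Fe2O3:CO2 mole ratio is 1:3, so n(CO2) = 2.3892 × 3/1 = 7.1677 mol.
Mass of CO2 = 7.1677 mol × 44.01 g/mol = 315.45 g.
Actual mass collected = 315.45 g × 0.683 = 215.45 g.

215.5 g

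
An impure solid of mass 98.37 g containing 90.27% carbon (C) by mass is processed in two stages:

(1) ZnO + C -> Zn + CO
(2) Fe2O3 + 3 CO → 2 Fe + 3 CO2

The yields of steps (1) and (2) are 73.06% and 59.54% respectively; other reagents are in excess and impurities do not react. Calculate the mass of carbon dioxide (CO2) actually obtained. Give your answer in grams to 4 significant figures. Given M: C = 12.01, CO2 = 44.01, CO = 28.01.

Pure C = 98.37 × 0.9027 = 88.799 g.
n(C) = 88.799 / 12.01 = 7.3937 mol.
Step 1 (C:CO = 1:1): theoretical n(CO) = 7.3937 mol; at 73.06% yield, n(CO) = 5.4019 mol.
Step 2 (CO:CO2 = 3:3): theoretical n(CO2) = 5.4019 mol, so theoretical mass = 5.4019 × 44.01 = 237.74 g.
At 59.54% yield, actual mass of CO2 = 237.74 × 0.5954 = 141.55 g.

141.5 g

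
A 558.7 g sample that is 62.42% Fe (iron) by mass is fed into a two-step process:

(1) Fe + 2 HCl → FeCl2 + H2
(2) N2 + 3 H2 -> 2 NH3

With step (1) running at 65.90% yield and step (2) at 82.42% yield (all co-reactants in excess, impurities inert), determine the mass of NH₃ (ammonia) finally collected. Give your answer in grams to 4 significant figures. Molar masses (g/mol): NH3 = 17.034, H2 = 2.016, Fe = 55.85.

38.51 g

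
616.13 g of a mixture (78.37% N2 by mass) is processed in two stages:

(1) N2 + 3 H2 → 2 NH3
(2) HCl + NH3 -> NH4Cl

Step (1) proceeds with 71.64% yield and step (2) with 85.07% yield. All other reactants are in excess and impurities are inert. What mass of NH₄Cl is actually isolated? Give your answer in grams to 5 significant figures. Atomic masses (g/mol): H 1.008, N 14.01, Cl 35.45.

1123.6 g

Pure N2 = 616.13 × 0.7837 = 482.861 g.
M(N2) = 2(14.01) = 28.02 g/mol.
M(NH4Cl) = 14.01 + 4(1.008) + 35.45 = 53.492 g/mol.
n(N2) = 482.861 / 28.02 = 17.2327 mol.
Step 1 (N2:NH3 = 1:2): theoretical n(NH3) = 34.4655 mol; at 71.64% yield, n(NH3) = 24.6911 mol.
Step 2 (NH3:NH4Cl = 1:1): theoretical n(NH4Cl) = 24.6911 mol, so theoretical mass = 24.6911 × 53.492 = 1320.77 g.
At 85.07% yield, actual mass of NH4Cl = 1320.77 × 0.8507 = 1123.58 g.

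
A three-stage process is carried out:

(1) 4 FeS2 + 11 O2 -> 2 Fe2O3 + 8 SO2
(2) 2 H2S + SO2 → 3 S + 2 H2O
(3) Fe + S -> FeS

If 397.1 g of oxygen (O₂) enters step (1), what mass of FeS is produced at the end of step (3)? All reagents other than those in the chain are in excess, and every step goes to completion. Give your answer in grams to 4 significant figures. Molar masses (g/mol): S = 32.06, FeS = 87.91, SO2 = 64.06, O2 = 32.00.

n(O2) = 397.1 / 32.00 = 12.409 mol.
Reaction (1): O2→SO2 ratio 11:8 ⇒ n(SO2) = 9.0250 mol.
Reaction (2): SO2→S ratio 1:3 ⇒ n(S) = 27.075 mol.
Reaction (3): S→FeS ratio 1:1 ⇒ n(FeS) = 27.075 mol.
Mass of FeS = 27.075 × 87.91 = 2380.2 g.

2380 g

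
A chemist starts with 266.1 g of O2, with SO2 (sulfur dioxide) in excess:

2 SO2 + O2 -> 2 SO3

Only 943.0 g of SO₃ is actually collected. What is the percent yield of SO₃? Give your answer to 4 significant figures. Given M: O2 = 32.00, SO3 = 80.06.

70.82 %

n(O2) = 266.10 g / 32.00 g/mol = 8.3156 mol.
From the equation the O2:SO3 mole ratio is 1:2, so n(SO3) = 8.3156 × 2/1 = 16.631 mol.
Mass of SO3 = 16.631 mol × 80.06 g/mol = 1331.5 g.
This is the theoretical yield. Percent yield = 943.0 g / 1331.5 g × 100% = 70.822%.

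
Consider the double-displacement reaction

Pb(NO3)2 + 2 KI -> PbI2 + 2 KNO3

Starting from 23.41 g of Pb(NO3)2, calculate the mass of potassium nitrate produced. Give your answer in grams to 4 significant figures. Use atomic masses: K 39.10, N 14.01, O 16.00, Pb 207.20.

14.29 g

M(Pb(NO3)2) = 207.20 + 2(14.01) + 6(16.00) = 331.22 g/mol.
M(KNO3) = 39.10 + 14.01 + 3(16.00) = 101.11 g/mol.
n(Pb(NO3)2) = 23.410 g / 331.22 g/mol = 0.070678 mol.
From the equation the Pb(NO3)2:KNO3 mole ratio is 1:2, so n(KNO3) = 0.070678 × 2/1 = 0.14136 mol.
Mass of KNO3 = 0.14136 mol × 101.11 g/mol = 14.293 g.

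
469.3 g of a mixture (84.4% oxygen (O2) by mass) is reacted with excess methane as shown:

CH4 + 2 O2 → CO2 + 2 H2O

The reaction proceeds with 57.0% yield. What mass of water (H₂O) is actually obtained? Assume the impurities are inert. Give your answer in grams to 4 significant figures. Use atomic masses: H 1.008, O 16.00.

Pure O2 available = 469.3 g × 0.844 = 396.09 g.
M(O2) = 2(16.00) = 32.00 g/mol.
M(H2O) = 2(1.008) + 16.00 = 18.016 g/mol.
n(O2) = 396.09 g / 32.00 g/mol = 12.378 mol.
From the equation the O2:H2O mole ratio is 2:2, so n(H2O) = 12.378 × 2/2 = 12.378 mol.
Mass of H2O = 12.378 mol × 18.016 g/mol = 223.00 g.
Actual mass collected = 223.00 g × 0.570 = 127.11 g.

127.1 g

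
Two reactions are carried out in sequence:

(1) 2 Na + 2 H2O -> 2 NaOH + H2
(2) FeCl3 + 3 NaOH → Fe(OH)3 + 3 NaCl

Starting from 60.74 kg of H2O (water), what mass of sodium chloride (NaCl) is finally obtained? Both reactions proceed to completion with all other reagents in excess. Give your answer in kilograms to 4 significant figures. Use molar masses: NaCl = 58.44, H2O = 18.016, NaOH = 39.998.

60.74 kg = 60740 g.
n(H2O) = 60740 / 18.016 = 3371.4 mol.
Step 1 gives a 2:2 ratio of H2O to NaOH, so n(NaOH) = 3371.4 mol.
In step 2 the NaOH:NaCl ratio is 3:3, so n(NaCl) = 3371.4 mol.
Mass of NaCl = 3371.4 × 58.44 = 197030 g = 197.0 kg.

197.0 kg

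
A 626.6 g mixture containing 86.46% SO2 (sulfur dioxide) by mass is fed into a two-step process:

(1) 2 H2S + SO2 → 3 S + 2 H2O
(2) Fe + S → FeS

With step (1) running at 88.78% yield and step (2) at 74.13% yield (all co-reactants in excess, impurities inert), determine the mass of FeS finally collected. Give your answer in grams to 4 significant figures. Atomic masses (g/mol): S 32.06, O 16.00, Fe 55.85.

Pure SO2 = 626.6 × 0.8646 = 541.76 g.
M(SO2) = 32.06 + 2(16.00) = 64.06 g/mol.
M(FeS) = 55.85 + 32.06 = 87.91 g/mol.
n(SO2) = 541.76 / 64.06 = 8.4570 mol.
Step 1 (SO2:S = 1:3): theoretical n(S) = 25.371 mol; at 88.78% yield, n(S) = 22.524 mol.
Step 2 (S:FeS = 1:1): theoretical n(FeS) = 22.524 mol, so theoretical mass = 22.524 × 87.91 = 1980.1 g.
At 74.13% yield, actual mass of FeS = 1980.1 × 0.7413 = 1467.9 g.

1468 g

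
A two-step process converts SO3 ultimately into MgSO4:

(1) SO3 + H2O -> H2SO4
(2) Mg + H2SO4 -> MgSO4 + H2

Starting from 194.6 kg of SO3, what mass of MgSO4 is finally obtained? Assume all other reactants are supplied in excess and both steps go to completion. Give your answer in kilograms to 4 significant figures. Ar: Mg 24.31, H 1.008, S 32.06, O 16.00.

292.6 kg

M(SO3) = 32.06 + 3(16.00) = 80.06 g/mol.
M(MgSO4) = 24.31 + 32.06 + 4(16.00) = 120.37 g/mol.
194.6 kg = 194600 g.
n(SO3) = 194600 / 80.06 = 2430.7 mol.
Step 1 gives a 1:1 ratio of SO3 to H2SO4, so n(H2SO4) = 2430.7 mol.
In step 2 the H2SO4:MgSO4 ratio is 1:1, so n(MgSO4) = 2430.7 mol.
Mass of MgSO4 = 2430.7 × 120.37 = 292580 g = 292.6 kg.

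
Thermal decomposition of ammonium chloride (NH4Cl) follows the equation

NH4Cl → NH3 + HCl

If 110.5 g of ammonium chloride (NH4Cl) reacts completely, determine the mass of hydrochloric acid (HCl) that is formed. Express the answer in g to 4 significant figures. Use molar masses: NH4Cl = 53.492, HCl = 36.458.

75.31 g

n(NH4Cl) = 110.50 g / 53.492 g/mol = 2.0657 mol.
From the equation the NH4Cl:HCl mole ratio is 1:1, so n(HCl) = 2.0657 × 1/1 = 2.0657 mol.
Mass of HCl = 2.0657 mol × 36.458 g/mol = 75.312 g.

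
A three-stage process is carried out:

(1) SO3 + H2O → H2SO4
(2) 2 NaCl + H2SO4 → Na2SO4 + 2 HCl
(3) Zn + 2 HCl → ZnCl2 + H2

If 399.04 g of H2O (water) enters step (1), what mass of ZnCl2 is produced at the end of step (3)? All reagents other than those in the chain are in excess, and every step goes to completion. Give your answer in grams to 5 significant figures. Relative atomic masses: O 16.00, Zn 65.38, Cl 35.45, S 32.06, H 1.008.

M(H2O) = 2(1.008) + 16.00 = 18.016 g/mol.
M(ZnCl2) = 65.38 + 2(35.45) = 136.28 g/mol.
n(H2O) = 399.04 / 18.016 = 22.1492 mol.
Reaction (1): H2O→H2SO4 ratio 1:1 ⇒ n(H2SO4) = 22.1492 mol.
Reaction (2): H2SO4→HCl ratio 1:2 ⇒ n(HCl) = 44.2984 mol.
Reaction (3): HCl→ZnCl2 ratio 2:1 ⇒ n(ZnCl2) = 22.1492 mol.
Mass of ZnCl2 = 22.1492 × 136.28 = 3018.49 g.

3018.5 g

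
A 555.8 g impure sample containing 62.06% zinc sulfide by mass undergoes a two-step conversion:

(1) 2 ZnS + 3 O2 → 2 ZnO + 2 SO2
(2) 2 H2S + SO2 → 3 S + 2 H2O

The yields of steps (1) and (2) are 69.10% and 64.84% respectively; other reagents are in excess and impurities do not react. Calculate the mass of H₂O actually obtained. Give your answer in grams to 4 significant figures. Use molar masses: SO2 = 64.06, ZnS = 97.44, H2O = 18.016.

Pure ZnS = 555.8 × 0.6206 = 344.93 g.
n(ZnS) = 344.93 / 97.44 = 3.5399 mol.
Step 1 (ZnS:SO2 = 2:2): theoretical n(SO2) = 3.5399 mol; at 69.10% yield, n(SO2) = 2.4461 mol.
Step 2 (SO2:H2O = 1:2): theoretical n(H2O) = 4.8922 mol, so theoretical mass = 4.8922 × 18.016 = 88.137 g.
At 64.84% yield, actual mass of H2O = 88.137 × 0.6484 = 57.148 g.

57.15 g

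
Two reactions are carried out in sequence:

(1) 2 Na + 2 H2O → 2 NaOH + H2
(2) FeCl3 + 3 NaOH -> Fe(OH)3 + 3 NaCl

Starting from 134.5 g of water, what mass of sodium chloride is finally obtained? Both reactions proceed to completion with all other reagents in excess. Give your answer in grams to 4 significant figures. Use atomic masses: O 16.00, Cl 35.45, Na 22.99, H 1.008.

436.3 g

M(H2O) = 2(1.008) + 16.00 = 18.016 g/mol.
M(NaCl) = 22.99 + 35.45 = 58.44 g/mol.
n(H2O) = 134.50 / 18.016 = 7.4656 mol.
Step 1 gives a 2:2 ratio of H2O to NaOH, so n(NaOH) = 7.4656 mol.
In step 2 the NaOH:NaCl ratio is 3:3, so n(NaCl) = 7.4656 mol.
Mass of NaCl = 7.4656 × 58.44 = 436.29 g.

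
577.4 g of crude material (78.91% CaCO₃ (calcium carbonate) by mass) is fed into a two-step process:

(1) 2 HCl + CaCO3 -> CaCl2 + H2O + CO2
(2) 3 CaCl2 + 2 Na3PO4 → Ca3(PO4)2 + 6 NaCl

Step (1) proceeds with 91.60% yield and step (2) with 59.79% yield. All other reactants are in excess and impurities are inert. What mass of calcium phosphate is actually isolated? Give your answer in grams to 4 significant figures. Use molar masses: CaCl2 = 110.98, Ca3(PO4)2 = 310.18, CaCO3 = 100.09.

257.8 g

Pure CaCO3 = 577.4 × 0.7891 = 455.63 g.
n(CaCO3) = 455.63 / 100.09 = 4.5522 mol.
Step 1 (CaCO3:CaCl2 = 1:1): theoretical n(CaCl2) = 4.5522 mol; at 91.60% yield, n(CaCl2) = 4.1698 mol.
Step 2 (CaCl2:Ca3(PO4)2 = 3:1): theoretical n(Ca3(PO4)2) = 1.3899 mol, so theoretical mass = 1.3899 × 310.18 = 431.13 g.
At 59.79% yield, actual mass of Ca3(PO4)2 = 431.13 × 0.5979 = 257.77 g.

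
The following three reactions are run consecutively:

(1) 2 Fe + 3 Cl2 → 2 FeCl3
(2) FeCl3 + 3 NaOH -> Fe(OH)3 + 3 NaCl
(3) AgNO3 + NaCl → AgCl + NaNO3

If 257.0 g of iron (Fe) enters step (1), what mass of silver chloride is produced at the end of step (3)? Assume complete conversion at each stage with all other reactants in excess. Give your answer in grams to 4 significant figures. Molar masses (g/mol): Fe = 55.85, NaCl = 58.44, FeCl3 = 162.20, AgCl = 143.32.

1979 g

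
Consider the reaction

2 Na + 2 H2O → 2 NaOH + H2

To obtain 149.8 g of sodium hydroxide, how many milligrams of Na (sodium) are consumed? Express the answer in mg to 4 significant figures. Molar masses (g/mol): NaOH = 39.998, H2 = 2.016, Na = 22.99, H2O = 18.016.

n(NaOH) = 149.80 g / 39.998 g/mol = 3.7452 mol.
From the equation the NaOH:Na mole ratio is 2:2, so n(Na) = 3.7452 × 2/2 = 3.7452 mol.
Mass of Na = 3.7452 mol × 22.99 g/mol = 86.102 g.
Converting to mg: 86.102 g = 86100 mg.

86100 mg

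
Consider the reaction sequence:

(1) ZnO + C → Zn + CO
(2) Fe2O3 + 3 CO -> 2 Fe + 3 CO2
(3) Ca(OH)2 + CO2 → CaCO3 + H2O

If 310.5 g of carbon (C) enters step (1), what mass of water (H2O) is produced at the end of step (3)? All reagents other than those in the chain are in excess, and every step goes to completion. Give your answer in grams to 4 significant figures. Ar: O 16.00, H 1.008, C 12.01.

M(C) = 12.01 g/mol.
M(H2O) = 2(1.008) + 16.00 = 18.016 g/mol.
n(C) = 310.5 / 12.01 = 25.853 mol.
Reaction (1): C→CO ratio 1:1 ⇒ n(CO) = 25.853 mol.
Reaction (2): CO→CO2 ratio 3:3 ⇒ n(CO2) = 25.853 mol.
Reaction (3): CO2→H2O ratio 1:1 ⇒ n(H2O) = 25.853 mol.
Mass of H2O = 25.853 × 18.016 = 465.78 g.

465.8 g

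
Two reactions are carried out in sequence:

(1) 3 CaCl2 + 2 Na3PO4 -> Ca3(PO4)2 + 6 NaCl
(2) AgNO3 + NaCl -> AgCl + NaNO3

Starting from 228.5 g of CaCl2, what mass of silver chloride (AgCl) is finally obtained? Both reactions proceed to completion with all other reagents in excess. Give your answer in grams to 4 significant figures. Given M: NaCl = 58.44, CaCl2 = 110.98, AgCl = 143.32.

n(CaCl2) = 228.50 / 110.98 = 2.0589 mol.
Step 1 gives a 3:6 ratio of CaCl2 to NaCl, so n(NaCl) = 4.1179 mol.
In step 2 the NaCl:AgCl ratio is 1:1, so n(AgCl) = 4.1179 mol.
Mass of AgCl = 4.1179 × 143.32 = 590.17 g.

590.2 g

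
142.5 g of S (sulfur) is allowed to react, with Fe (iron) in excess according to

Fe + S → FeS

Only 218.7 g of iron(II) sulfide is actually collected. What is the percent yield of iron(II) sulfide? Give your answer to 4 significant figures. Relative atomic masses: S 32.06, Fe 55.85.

M(S) = 32.06 g/mol.
M(FeS) = 55.85 + 32.06 = 87.91 g/mol.
n(S) = 142.50 g / 32.06 g/mol = 4.4448 mol.
From the equation the S:FeS mole ratio is 1:1, so n(FeS) = 4.4448 × 1/1 = 4.4448 mol.
Mass of FeS = 4.4448 mol × 87.91 g/mol = 390.74 g.
This is the theoretical yield. Percent yield = 218.7 g / 390.74 g × 100% = 55.970%.

55.97 %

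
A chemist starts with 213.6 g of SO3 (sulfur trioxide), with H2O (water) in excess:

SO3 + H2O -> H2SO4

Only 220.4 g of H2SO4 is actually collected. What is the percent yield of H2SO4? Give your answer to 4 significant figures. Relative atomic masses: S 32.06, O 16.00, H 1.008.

84.23 %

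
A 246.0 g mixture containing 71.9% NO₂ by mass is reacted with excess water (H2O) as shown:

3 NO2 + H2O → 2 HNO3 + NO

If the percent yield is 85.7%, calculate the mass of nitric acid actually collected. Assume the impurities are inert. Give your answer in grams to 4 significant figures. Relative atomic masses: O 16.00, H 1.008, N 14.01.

Pure NO2 available = 246.0 g × 0.719 = 176.87 g.
M(NO2) = 14.01 + 2(16.00) = 46.01 g/mol.
M(HNO3) = 1.008 + 14.01 + 3(16.00) = 63.018 g/mol.
n(NO2) = 176.87 g / 46.01 g/mol = 3.8443 mol.
From the equation the NO2:HNO3 mole ratio is 3:2, so n(HNO3) = 3.8443 × 2/3 = 2.5628 mol.
Mass of HNO3 = 2.5628 mol × 63.018 g/mol = 161.50 g.
Actual mass collected = 161.50 g × 0.857 = 138.41 g.

138.4 g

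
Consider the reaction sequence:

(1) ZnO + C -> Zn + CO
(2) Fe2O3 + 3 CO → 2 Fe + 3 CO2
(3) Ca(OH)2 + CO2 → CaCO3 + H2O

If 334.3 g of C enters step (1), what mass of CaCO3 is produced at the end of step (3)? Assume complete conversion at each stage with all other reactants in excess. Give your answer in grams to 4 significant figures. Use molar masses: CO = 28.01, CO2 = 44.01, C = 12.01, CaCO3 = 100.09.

n(C) = 334.3 / 12.01 = 27.835 mol.
Reaction (1): C→CO ratio 1:1 ⇒ n(CO) = 27.835 mol.
Reaction (2): CO→CO2 ratio 3:3 ⇒ n(CO2) = 27.835 mol.
Reaction (3): CO2→CaCO3 ratio 1:1 ⇒ n(CaCO3) = 27.835 mol.
Mass of CaCO3 = 27.835 × 100.09 = 2786.0 g.

2786 g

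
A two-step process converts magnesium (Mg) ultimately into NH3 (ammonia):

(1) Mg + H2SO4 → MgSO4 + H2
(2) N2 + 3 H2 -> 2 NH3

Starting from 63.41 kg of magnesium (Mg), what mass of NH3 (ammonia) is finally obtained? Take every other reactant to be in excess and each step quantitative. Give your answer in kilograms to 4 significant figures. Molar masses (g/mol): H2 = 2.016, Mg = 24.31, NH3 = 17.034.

63.41 kg = 63410 g.
n(Mg) = 63410 / 24.31 = 2608.4 mol.
Step 1 gives a 1:1 ratio of Mg to H2, so n(H2) = 2608.4 mol.
In step 2 the H2:NH3 ratio is 3:2, so n(NH3) = 1738.9 mol.
Mass of NH3 = 1738.9 × 17.034 = 29621 g = 29.62 kg.

29.62 kg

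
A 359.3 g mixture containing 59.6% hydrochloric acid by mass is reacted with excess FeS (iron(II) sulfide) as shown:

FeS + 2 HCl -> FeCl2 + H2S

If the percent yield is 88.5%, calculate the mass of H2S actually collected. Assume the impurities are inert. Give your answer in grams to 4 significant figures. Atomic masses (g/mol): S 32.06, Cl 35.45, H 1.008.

88.57 g

Pure HCl available = 359.3 g × 0.596 = 214.14 g.
M(HCl) = 1.008 + 35.45 = 36.458 g/mol.
M(H2S) = 2(1.008) + 32.06 = 34.076 g/mol.
n(HCl) = 214.14 g / 36.458 g/mol = 5.8737 mol.
From the equation the HCl:H2S mole ratio is 2:1, so n(H2S) = 5.8737 × 1/2 = 2.9368 mol.
Mass of H2S = 2.9368 mol × 34.076 g/mol = 100.08 g.
Actual mass collected = 100.08 g × 0.885 = 88.567 g.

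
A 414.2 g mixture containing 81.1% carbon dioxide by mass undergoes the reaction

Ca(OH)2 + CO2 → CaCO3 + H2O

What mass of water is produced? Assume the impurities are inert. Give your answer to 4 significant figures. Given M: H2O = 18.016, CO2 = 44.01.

137.5 g

Mass of pure CO2 = 414.2 g × 0.811 = 335.92 g.
n(CO2) = 335.92 g / 44.01 g/mol = 7.6327 mol.
From the equation the CO2:H2O mole ratio is 1:1, so n(H2O) = 7.6327 × 1/1 = 7.6327 mol.
Mass of H2O = 7.6327 mol × 18.016 g/mol = 137.51 g.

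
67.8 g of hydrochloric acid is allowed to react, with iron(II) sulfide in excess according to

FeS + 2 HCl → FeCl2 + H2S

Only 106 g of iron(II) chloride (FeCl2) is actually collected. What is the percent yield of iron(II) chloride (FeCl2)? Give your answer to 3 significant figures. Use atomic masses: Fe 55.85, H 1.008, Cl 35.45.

M(HCl) = 1.008 + 35.45 = 36.458 g/mol.
M(FeCl2) = 55.85 + 2(35.45) = 126.75 g/mol.
n(HCl) = 67.80 g / 36.458 g/mol = 1.860 mol.
From the equation the HCl:FeCl2 mole ratio is 2:1, so n(FeCl2) = 1.860 × 1/2 = 0.9298 mol.
Mass of FeCl2 = 0.9298 mol × 126.75 g/mol = 117.9 g.
This is the theoretical yield. Percent yield = 106 g / 117.9 g × 100% = 89.94%.

89.9 %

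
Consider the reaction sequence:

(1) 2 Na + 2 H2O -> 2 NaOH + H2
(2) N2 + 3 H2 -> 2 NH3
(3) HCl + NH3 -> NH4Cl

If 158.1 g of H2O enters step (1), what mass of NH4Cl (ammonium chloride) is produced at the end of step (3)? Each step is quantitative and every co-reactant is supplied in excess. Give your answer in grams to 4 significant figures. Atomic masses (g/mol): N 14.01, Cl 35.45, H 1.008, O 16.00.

156.5 g

M(H2O) = 2(1.008) + 16.00 = 18.016 g/mol.
M(NH4Cl) = 14.01 + 4(1.008) + 35.45 = 53.492 g/mol.
n(H2O) = 158.1 / 18.016 = 8.7755 mol.
Reaction (1): H2O→H2 ratio 2:1 ⇒ n(H2) = 4.3878 mol.
Reaction (2): H2→NH3 ratio 3:2 ⇒ n(NH3) = 2.9252 mol.
Reaction (3): NH3→NH4Cl ratio 1:1 ⇒ n(NH4Cl) = 2.9252 mol.
Mass of NH4Cl = 2.9252 × 53.492 = 156.47 g.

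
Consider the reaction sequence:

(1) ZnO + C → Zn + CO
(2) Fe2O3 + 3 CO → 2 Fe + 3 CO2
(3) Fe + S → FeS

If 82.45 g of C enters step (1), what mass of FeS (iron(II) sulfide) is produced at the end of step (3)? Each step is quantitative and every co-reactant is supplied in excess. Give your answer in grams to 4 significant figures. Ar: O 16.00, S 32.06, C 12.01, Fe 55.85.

402.3 g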